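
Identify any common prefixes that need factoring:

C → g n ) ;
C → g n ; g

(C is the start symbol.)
Left-factoring is needed when two productions for the same non-terminal
share a common prefix on the right-hand side.

Productions for C:
  C → g n ) ;
  C → g n ; g

Found common prefix 'g n' in productions for C

Answer: Yes, C has productions with common prefix 'g n'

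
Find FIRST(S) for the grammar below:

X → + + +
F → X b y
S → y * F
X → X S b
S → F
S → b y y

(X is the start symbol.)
{ '+', 'b', 'y' }

To compute FIRST(S), examine every production with S on the left-hand side, reading each right-hand side left to right until a non-nullable symbol is reached.

FIRST sets of the other non-terminals involved (by the same procedure, iterated to a fixed point):
  FIRST(F) = { '+' }

From S → y * F:
  - y is a terminal: add 'y' and stop
From S → F:
  - F is a non-terminal: add FIRST(F) \ {ε} = { '+' }
    F is not nullable, so stop
From S → b y y:
  - b is a terminal: add 'b' and stop

Collecting: FIRST(S) = { '+', 'b', 'y' }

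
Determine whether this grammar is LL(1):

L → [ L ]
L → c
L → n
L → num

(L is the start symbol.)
Yes, the grammar is LL(1).

A grammar is LL(1) if for each non-terminal N with multiple productions, the predict sets of those productions are pairwise disjoint, where PREDICT(N → α) = (FIRST(α) \ {ε}) ∪ (FOLLOW(N) if α ⇒* ε).

For L:
  PREDICT(L → '[' L ']') = { '[' }
  PREDICT(L → c) = { 'c' }
  PREDICT(L → n) = { 'n' }
  PREDICT(L → num) = { 'num' }

All predict sets are disjoint. The grammar IS LL(1).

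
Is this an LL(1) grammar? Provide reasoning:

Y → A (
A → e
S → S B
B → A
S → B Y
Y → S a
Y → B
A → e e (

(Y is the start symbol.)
No. Predict set conflict for Y: { 'e' }

Relevant sets:
  FIRST(A) = { 'e' }
  FIRST(S) = { 'e' }
  FIRST(B) = { 'e' }

For Y:
  PREDICT(Y → A '(') = { 'e' }
  PREDICT(Y → S a) = { 'e' }
  PREDICT(Y → B) = { 'e' }
For A:
  PREDICT(A → e) = { 'e' }
  PREDICT(A → e e '(') = { 'e' }
For S:
  PREDICT(S → S B) = { 'e' }
  PREDICT(S → B Y) = { 'e' }
B has a single production, so nothing to check there.

Conflict found: Predict set conflict for Y: { 'e' }
The grammar is NOT LL(1).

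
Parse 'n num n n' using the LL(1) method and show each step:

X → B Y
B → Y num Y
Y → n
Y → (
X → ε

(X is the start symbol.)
LL(1) parsing maintains a stack (initially the start symbol over $) and the input. At each step: if the stack top is a terminal, match it against the current input token; if it is a non-terminal N, replace it with the RHS of M[N, lookahead] (the unique production whose predict set contains the lookahead).

Stack is shown with the top on the left.

Stack        Input        Action
--------------------------------
X $          n num n n $  output X → B Y
B Y $        n num n n $  output B → Y num Y
Y num Y Y $  n num n n $  output Y → n
n num Y Y $  n num n n $  match 'n'
num Y Y $    num n n $    match 'num'
Y Y $        n n $        output Y → n
n Y $        n n $        match 'n'
Y $          n $          output Y → n
n $          n $          match 'n'
$            $            accept

The string is accepted.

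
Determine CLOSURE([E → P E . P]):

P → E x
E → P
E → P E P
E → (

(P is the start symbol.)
{ [E → . (], [E → . P E P], [E → . P], [E → P E . P], [P → . E x] }

Start with: [E → P E . P]
  [E → P E . P] has the dot before P: add [P → . E x]
  [P → . E x] has the dot before E: add [E → . P], [E → . P E P], [E → . (]
No further items can be added.

CLOSURE = { [E → . (], [E → . P E P], [E → . P], [E → P E . P], [P → . E x] }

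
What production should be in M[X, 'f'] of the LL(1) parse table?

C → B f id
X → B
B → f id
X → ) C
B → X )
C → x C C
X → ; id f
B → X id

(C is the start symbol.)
To find M[X, 'f'], we find productions for X where 'f' is in the predict set (PREDICT(N → α) = (FIRST(α) \ {ε}) ∪ (FOLLOW(N) if α ⇒* ε)).

Relevant sets:
  FIRST(B) = { ')', ';', 'f' }

X → B: PREDICT = { ')', ';', 'f' }
  'f' is in predict set, so this production goes in M[X, 'f']
X → ) C: PREDICT = { ')' }
X → ; id f: PREDICT = { ';' }

M[X, 'f'] = X → B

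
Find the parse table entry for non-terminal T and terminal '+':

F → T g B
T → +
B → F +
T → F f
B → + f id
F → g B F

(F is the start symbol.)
To find M[T, '+'], we find productions for T where '+' is in the predict set (PREDICT(N → α) = (FIRST(α) \ {ε}) ∪ (FOLLOW(N) if α ⇒* ε)).

Relevant sets:
  FIRST(F) = { '+', 'g' }

T → +: PREDICT = { '+' }
  '+' is in predict set, so this production goes in M[T, '+']
T → F f: PREDICT = { '+', 'g' }
  '+' is in predict set, so this production goes in M[T, '+']

M[T, '+'] = T → +, T → F f  (a multiply-defined cell — the grammar is not LL(1))

Answer: T → +, T → F f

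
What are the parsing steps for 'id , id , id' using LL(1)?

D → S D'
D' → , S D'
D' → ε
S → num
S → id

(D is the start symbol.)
LL(1) parsing maintains a stack (initially the start symbol over $) and the input. At each step: if the stack top is a terminal, match it against the current input token; if it is a non-terminal N, replace it with the RHS of M[N, lookahead] (the unique production whose predict set contains the lookahead).

Stack is shown with the top on the left.

Stack     Input           Action
--------------------------------
D $       id , id , id $  output D → S D'
S D' $    id , id , id $  output S → id
id D' $   id , id , id $  match 'id'
D' $      , id , id $     output D' → , S D'
, S D' $  , id , id $     match ','
S D' $    id , id $       output S → id
id D' $   id , id $       match 'id'
D' $      , id $          output D' → , S D'
, S D' $  , id $          match ','
S D' $    id $            output S → id
id D' $   id $            match 'id'
D' $      $               output D' → ε
$         $               accept

The string is accepted.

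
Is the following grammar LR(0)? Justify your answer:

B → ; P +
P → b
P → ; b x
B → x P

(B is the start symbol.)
A grammar is LR(0) if no state in the canonical LR(0) collection has:
  - both a shift item (dot before a terminal) and a complete item (shift-reduce conflict), or
  - two or more complete items (reduce-reduce conflict; the accept item [B' → B .] counts as a complete item here).

Augment with B' → B and build the canonical LR(0) collection (I0 = CLOSURE({[B' → . B]}), then GOTO on every symbol after a dot until no new states appear). It has 11 states:
  I0: { [B → . ; P +], [B → . x P], [B' → . B] }  — shift
  I1: { [B → ; . P +], [P → . ; b x], [P → . b] }  — shift
  I2: { [B' → B .] }  — accept
  I3: { [B → x . P], [P → . ; b x], [P → . b] }  — shift
  I4: { [P → ; . b x] }  — shift
  I5: { [B → x P .] }  — reduce
  I6: { [P → b .] }  — reduce
  I7: { [P → ; b . x] }  — shift
  I8: { [P → ; b x .] }  — reduce
  I9: { [B → ; P . +] }  — shift
  I10: { [B → ; P + .] }  — reduce

Every state is either a pure shift/goto state or contains exactly one complete item and nothing to shift — no conflicts. The grammar is LR(0).

Answer: Yes, the grammar is LR(0)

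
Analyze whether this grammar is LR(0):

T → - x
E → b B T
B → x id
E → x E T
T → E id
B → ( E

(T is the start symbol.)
A grammar is LR(0) if no state in the canonical LR(0) collection has:
  - both a shift item (dot before a terminal) and a complete item (shift-reduce conflict), or
  - two or more complete items (reduce-reduce conflict; the accept item [T' → T .] counts as a complete item here).

Augment with T' → T and build the canonical LR(0) collection (I0 = CLOSURE({[T' → . T]}), then GOTO on every symbol after a dot until no new states appear). It has 16 states:
  I0: { [E → . b B T], [E → . x E T], [T → . - x], [T → . E id], [T' → . T] }  — shift
  I1: { [T → - . x] }  — shift
  I2: { [T → E . id] }  — shift
  I3: { [T' → T .] }  — accept
  I4: { [B → . ( E], [B → . x id], [E → b . B T] }  — shift
  I5: { [E → . b B T], [E → . x E T], [E → x . E T] }  — shift
  I6: { [E → . b B T], [E → . x E T], [E → x E . T], [T → . - x], [T → . E id] }  — shift
  I7: { [E → x E T .] }  — reduce
  I8: { [B → ( . E], [E → . b B T], [E → . x E T] }  — shift
  I9: { [E → . b B T], [E → . x E T], [E → b B . T], [T → . - x], [T → . E id] }  — shift
  I10: { [B → x . id] }  — shift
  I11: { [B → x id .] }  — reduce
  I12: { [E → b B T .] }  — reduce
  I13: { [B → ( E .] }  — reduce
  I14: { [T → E id .] }  — reduce
  I15: { [T → - x .] }  — reduce

Every state is either a pure shift/goto state or contains exactly one complete item and nothing to shift — no conflicts. The grammar is LR(0).

Answer: Yes, the grammar is LR(0)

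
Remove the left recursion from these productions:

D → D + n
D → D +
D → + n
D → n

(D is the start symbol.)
D → + n D'
D → n D'
D' → + n D'
D' → + D'
D' → ε

D is directly left-recursive. The standard transformation for
  A → A α₁ | ... | A α_m | β₁ | ... | β_n
is
  A  → β₁ A' | ... | β_n A'
  A' → α₁ A' | ... | α_m A' | ε

D → + n becomes D → + n D'
D → n becomes D → n D'
D → D + n becomes D' → + n D'
D → D + becomes D' → + D'
Add D' → ε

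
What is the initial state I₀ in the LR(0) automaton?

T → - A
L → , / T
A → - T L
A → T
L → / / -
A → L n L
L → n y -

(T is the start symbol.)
First, augment the grammar with T' → T
I₀ = CLOSURE({ [T' → . T] }):
  [T' → . T] has the dot before T: add [T → . - A]
No further items can be added.

I₀ = { [T → . - A], [T' → . T] }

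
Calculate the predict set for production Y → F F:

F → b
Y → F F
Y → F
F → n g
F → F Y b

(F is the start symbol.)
PREDICT(Y → F F) = (FIRST(RHS) \ {ε}) ∪ (FOLLOW(Y) if ε ∈ FIRST(RHS), i.e. RHS ⇒* ε)
FIRST(F) = { 'b', 'n' }
FIRST(F F) = { 'b', 'n' }
ε ∉ FIRST(F F), so FOLLOW(Y) is not added.
PREDICT(Y → F F) = { 'b', 'n' }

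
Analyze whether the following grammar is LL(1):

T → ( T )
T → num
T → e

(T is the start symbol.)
Yes, the grammar is LL(1).

A grammar is LL(1) if for each non-terminal N with multiple productions, the predict sets of those productions are pairwise disjoint, where PREDICT(N → α) = (FIRST(α) \ {ε}) ∪ (FOLLOW(N) if α ⇒* ε).

For T:
  PREDICT(T → '(' T ')') = { '(' }
  PREDICT(T → num) = { 'num' }
  PREDICT(T → e) = { 'e' }

All predict sets are disjoint. The grammar IS LL(1).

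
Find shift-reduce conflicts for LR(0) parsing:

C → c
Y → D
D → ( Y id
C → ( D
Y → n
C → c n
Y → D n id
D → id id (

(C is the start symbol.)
Yes — I3: [C → c .] vs [C → c . n]; I10: [Y → D .] vs [Y → D . n id]

Augment with C' → C and build the canonical LR(0) collection (I0 = CLOSURE({[C' → . C]}), then GOTO on every symbol after a dot until no new states appear). It has 16 states:
  I0: { [C → . ( D], [C → . c n], [C → . c], [C' → . C] }  — shift
  I1: { [C → ( . D], [D → . ( Y id], [D → . id id (] }  — shift
  I2: { [C' → C .] }  — accept
  I3: { [C → c . n], [C → c .] }  — shift, reduce
  I4: { [C → c n .] }  — reduce
  I5: { [D → ( . Y id], [D → . ( Y id], [D → . id id (], [Y → . D n id], [Y → . D], [Y → . n] }  — shift
  I6: { [C → ( D .] }  — reduce
  I7: { [D → id . id (] }  — shift
  I8: { [D → id id . (] }  — shift
  I9: { [D → id id ( .] }  — reduce
  I10: { [Y → D . n id], [Y → D .] }  — shift, reduce
  I11: { [D → ( Y . id] }  — shift
  I12: { [Y → n .] }  — reduce
  I13: { [D → ( Y id .] }  — reduce
  I14: { [Y → D n . id] }  — shift
  I15: { [Y → D n id .] }  — reduce

I3 contains reduce item [C → c .] and shift item [C → c . n] — shift-reduce conflict.
I10 contains reduce item [Y → D .] and shift item [Y → D . n id] — shift-reduce conflict.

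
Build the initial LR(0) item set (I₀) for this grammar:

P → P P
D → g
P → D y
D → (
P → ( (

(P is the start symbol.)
First, augment the grammar with P' → P
I₀ = CLOSURE({ [P' → . P] }):
  [P' → . P] has the dot before P: add [P → . P P], [P → . D y], [P → . ( (]
  [P → . D y] has the dot before D: add [D → . g], [D → . (]
No further items can be added.

I₀ = { [D → . (], [D → . g], [P → . ( (], [P → . D y], [P → . P P], [P' → . P] }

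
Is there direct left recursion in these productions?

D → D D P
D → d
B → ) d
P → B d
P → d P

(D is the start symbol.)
Yes, D is left-recursive

Direct left recursion occurs when N → N α for some non-terminal N (the right-hand side begins with the left-hand side itself).

D → D D P: LEFT RECURSIVE (starts with D)
D → d: starts with d
B → ) d: starts with ')'
P → B d: starts with B
P → d P: starts with d

The grammar has direct left recursion on: D.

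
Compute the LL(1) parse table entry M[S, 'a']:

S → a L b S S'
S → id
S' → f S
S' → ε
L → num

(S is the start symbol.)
S → a L b S S'

To find M[S, 'a'], we find productions for S where 'a' is in the predict set (PREDICT(N → α) = (FIRST(α) \ {ε}) ∪ (FOLLOW(N) if α ⇒* ε)).

S → a L b S S': PREDICT = { 'a' }
  'a' is in predict set, so this production goes in M[S, 'a']
S → id: PREDICT = { 'id' }

M[S, 'a'] = S → a L b S S'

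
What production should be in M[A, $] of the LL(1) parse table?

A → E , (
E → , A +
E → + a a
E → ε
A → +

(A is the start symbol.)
Empty (error entry)

To find M[A, $], we find productions for A where $ is in the predict set (PREDICT(N → α) = (FIRST(α) \ {ε}) ∪ (FOLLOW(N) if α ⇒* ε)).

Relevant sets:
  FIRST(E) = { '+', ',', ε }

A → E , (: PREDICT = { '+', ',' }
A → +: PREDICT = { '+' }

M[A, $] is empty (no production applies)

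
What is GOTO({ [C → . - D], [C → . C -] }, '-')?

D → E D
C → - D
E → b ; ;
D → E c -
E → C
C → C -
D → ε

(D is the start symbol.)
{ [C → - . D], [C → . - D], [C → . C -], [D → . E D], [D → . E c -], [D → .], [E → . C], [E → . b ; ;] }

GOTO(I, '-') = CLOSURE({ [A → αX.β] : [A → α.Xβ] ∈ I, X = '-' })

Items with dot before '-', with the dot advanced:
  [C → . - D] → [C → - . D]
Closure of the advanced items:
  [C → - . D] has the dot before D: add [D → . E D], [D → . E c -], [D → .]
  [D → . E D] has the dot before E: add [E → . b ; ;], [E → . C]
  [E → . C] has the dot before C: add [C → . - D], [C → . C -]

GOTO = { [C → - . D], [C → . - D], [C → . C -], [D → . E D], [D → . E c -], [D → .], [E → . C], [E → . b ; ;] }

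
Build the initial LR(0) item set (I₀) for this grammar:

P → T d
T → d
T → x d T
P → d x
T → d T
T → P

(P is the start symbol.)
{ [P → . T d], [P → . d x], [P' → . P], [T → . P], [T → . d T], [T → . d], [T → . x d T] }

First, augment the grammar with P' → P
I₀ = CLOSURE({ [P' → . P] }):
  [P' → . P] has the dot before P: add [P → . T d], [P → . d x]
  [P → . T d] has the dot before T: add [T → . d], [T → . x d T], [T → . d T], [T → . P]
No further items can be added.

I₀ = { [P → . T d], [P → . d x], [P' → . P], [T → . P], [T → . d T], [T → . d], [T → . x d T] }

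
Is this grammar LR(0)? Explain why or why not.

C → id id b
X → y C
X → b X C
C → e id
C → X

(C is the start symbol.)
Yes, the grammar is LR(0)

A grammar is LR(0) if no state in the canonical LR(0) collection has:
  - both a shift item (dot before a terminal) and a complete item (shift-reduce conflict), or
  - two or more complete items (reduce-reduce conflict; the accept item [C' → C .] counts as a complete item here).

Augment with C' → C and build the canonical LR(0) collection (I0 = CLOSURE({[C' → . C]}), then GOTO on every symbol after a dot until no new states appear). It has 13 states:
  I0: { [C → . X], [C → . e id], [C → . id id b], [C' → . C], [X → . b X C], [X → . y C] }  — shift
  I1: { [C' → C .] }  — accept
  I2: { [C → X .] }  — reduce
  I3: { [X → . b X C], [X → . y C], [X → b . X C] }  — shift
  I4: { [C → e . id] }  — shift
  I5: { [C → id . id b] }  — shift
  I6: { [C → . X], [C → . e id], [C → . id id b], [X → . b X C], [X → . y C], [X → y . C] }  — shift
  I7: { [X → y C .] }  — reduce
  I8: { [C → id id . b] }  — shift
  I9: { [C → id id b .] }  — reduce
  I10: { [C → e id .] }  — reduce
  I11: { [C → . X], [C → . e id], [C → . id id b], [X → . b X C], [X → . y C], [X → b X . C] }  — shift
  I12: { [X → b X C .] }  — reduce

Every state is either a pure shift/goto state or contains exactly one complete item and nothing to shift — no conflicts. The grammar is LR(0).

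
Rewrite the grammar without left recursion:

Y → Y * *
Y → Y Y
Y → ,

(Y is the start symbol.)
Y → , Y'
Y' → * * Y'
Y' → Y Y'
Y' → ε

Y is directly left-recursive. The standard transformation for
  A → A α₁ | ... | A α_m | β₁ | ... | β_n
is
  A  → β₁ A' | ... | β_n A'
  A' → α₁ A' | ... | α_m A' | ε

Y → , becomes Y → , Y'
Y → Y * * becomes Y' → * * Y'
Y → Y Y becomes Y' → Y Y'
Add Y' → ε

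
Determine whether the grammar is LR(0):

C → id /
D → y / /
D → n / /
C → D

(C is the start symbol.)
Yes, the grammar is LR(0)

A grammar is LR(0) if no state in the canonical LR(0) collection has:
  - both a shift item (dot before a terminal) and a complete item (shift-reduce conflict), or
  - two or more complete items (reduce-reduce conflict; the accept item [C' → C .] counts as a complete item here).

Augment with C' → C and build the canonical LR(0) collection (I0 = CLOSURE({[C' → . C]}), then GOTO on every symbol after a dot until no new states appear). It has 11 states:
  I0: { [C → . D], [C → . id /], [C' → . C], [D → . n / /], [D → . y / /] }  — shift
  I1: { [C' → C .] }  — accept
  I2: { [C → D .] }  — reduce
  I3: { [C → id . /] }  — shift
  I4: { [D → n . / /] }  — shift
  I5: { [D → y . / /] }  — shift
  I6: { [D → y / . /] }  — shift
  I7: { [D → y / / .] }  — reduce
  I8: { [D → n / . /] }  — shift
  I9: { [D → n / / .] }  — reduce
  I10: { [C → id / .] }  — reduce

Every state is either a pure shift/goto state or contains exactly one complete item and nothing to shift — no conflicts. The grammar is LR(0).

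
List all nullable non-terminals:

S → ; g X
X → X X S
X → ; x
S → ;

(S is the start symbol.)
There are no ε-productions, so no non-terminal can derive ε.
No non-terminals are nullable.

Answer: None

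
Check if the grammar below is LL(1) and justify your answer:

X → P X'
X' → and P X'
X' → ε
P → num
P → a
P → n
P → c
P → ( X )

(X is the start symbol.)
Relevant sets:
  FOLLOW(X') = { $, ')' }

For X':
  PREDICT(X' → and P X') = { 'and' }
  PREDICT(X' → ε) = { $, ')' }
For P:
  PREDICT(P → num) = { 'num' }
  PREDICT(P → a) = { 'a' }
  PREDICT(P → n) = { 'n' }
  PREDICT(P → c) = { 'c' }
  PREDICT(P → '(' X ')') = { '(' }
X has a single production, so nothing to check there.

All predict sets are disjoint. The grammar IS LL(1).

Answer: Yes, the grammar is LL(1).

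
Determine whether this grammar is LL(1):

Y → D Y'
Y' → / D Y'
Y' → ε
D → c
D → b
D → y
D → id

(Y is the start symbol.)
A grammar is LL(1) if for each non-terminal N with multiple productions, the predict sets of those productions are pairwise disjoint, where PREDICT(N → α) = (FIRST(α) \ {ε}) ∪ (FOLLOW(N) if α ⇒* ε).

Relevant sets:
  FOLLOW(Y') = { $ }

For Y':
  PREDICT(Y' → '/' D Y') = { '/' }
  PREDICT(Y' → ε) = { $ }
For D:
  PREDICT(D → c) = { 'c' }
  PREDICT(D → b) = { 'b' }
  PREDICT(D → y) = { 'y' }
  PREDICT(D → id) = { 'id' }
Y has a single production, so nothing to check there.

All predict sets are disjoint. The grammar IS LL(1).

Answer: Yes, the grammar is LL(1).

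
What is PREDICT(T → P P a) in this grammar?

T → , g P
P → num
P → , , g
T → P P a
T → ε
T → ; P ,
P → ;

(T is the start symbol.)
{ ',', ';', 'num' }

PREDICT(T → P P a) = (FIRST(RHS) \ {ε}) ∪ (FOLLOW(T) if ε ∈ FIRST(RHS), i.e. RHS ⇒* ε)
FIRST(P) = { ',', ';', 'num' }
FIRST(P P a) = { ',', ';', 'num' }
ε ∉ FIRST(P P a), so FOLLOW(T) is not added.
PREDICT(T → P P a) = { ',', ';', 'num' }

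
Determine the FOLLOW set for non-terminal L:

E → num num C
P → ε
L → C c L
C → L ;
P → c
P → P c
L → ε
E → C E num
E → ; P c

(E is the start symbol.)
In L → C c L: L is at the end; this adds FOLLOW(L) to itself — nothing new
In C → L ;: L is followed by ';', add FIRST(';') \ {ε} = { ';' }

Taking the union: FOLLOW(L) = { ';' }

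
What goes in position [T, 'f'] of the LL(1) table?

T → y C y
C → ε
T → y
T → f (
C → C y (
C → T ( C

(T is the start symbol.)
To find M[T, 'f'], we find productions for T where 'f' is in the predict set (PREDICT(N → α) = (FIRST(α) \ {ε}) ∪ (FOLLOW(N) if α ⇒* ε)).

T → y C y: PREDICT = { 'y' }
T → y: PREDICT = { 'y' }
T → f (: PREDICT = { 'f' }
  'f' is in predict set, so this production goes in M[T, 'f']

M[T, 'f'] = T → f (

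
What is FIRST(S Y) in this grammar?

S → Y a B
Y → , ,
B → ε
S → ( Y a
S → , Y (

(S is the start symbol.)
FIRST sets of the non-terminals involved (from the grammar, by fixed-point iteration):
  FIRST(S) = { '(', ',' }

To compute FIRST(S Y), process the symbols left to right:
Symbol S is a non-terminal. Add FIRST(S) \ {ε} = { '(', ',' }
S is not nullable (ε ∉ FIRST(S)), so stop here.
FIRST(S Y) = { '(', ',' }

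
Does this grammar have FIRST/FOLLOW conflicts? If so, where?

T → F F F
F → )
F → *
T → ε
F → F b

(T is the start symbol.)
A FIRST/FOLLOW conflict occurs when a non-terminal N has a nullable alternative N → β (β ⇒* ε) and another alternative N → α with FIRST(α) ∩ FOLLOW(N) ≠ ∅: on such a lookahead the parser cannot decide between expanding α and letting N vanish via β.

Nullable non-terminals: T.
FIRST sets used below: FIRST(F) = { ')', '*' }

T: nullable alternative(s) T → ε; FOLLOW(T) = { $ }
  T → F F F: FIRST \ {ε} = { ')', '*' } — disjoint from FOLLOW(T)
  T → ε: FIRST \ {ε} = { } — this is the only nullable alternative, skip

F has no nullable alternative, so no FIRST/FOLLOW check is needed there.

No FIRST/FOLLOW conflicts found.

Answer: No FIRST/FOLLOW conflicts.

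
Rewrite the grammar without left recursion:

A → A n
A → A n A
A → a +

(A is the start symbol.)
A → a + A'
A' → n A'
A' → n A A'
A' → ε

A is directly left-recursive. The standard transformation for
  A → A α₁ | ... | A α_m | β₁ | ... | β_n
is
  A  → β₁ A' | ... | β_n A'
  A' → α₁ A' | ... | α_m A' | ε

A → a + becomes A → a + A'
A → A n becomes A' → n A'
A → A n A becomes A' → n A A'
Add A' → ε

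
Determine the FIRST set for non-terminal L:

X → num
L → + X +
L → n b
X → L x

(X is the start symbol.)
To compute FIRST(L), examine every production with L on the left-hand side, reading each right-hand side left to right until a non-nullable symbol is reached.

From L → + X +:
  - '+' is a terminal: add '+' and stop
From L → n b:
  - n is a terminal: add 'n' and stop

Collecting: FIRST(L) = { '+', 'n' }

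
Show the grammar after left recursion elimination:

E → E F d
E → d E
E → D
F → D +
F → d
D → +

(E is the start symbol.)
E → d E E'
E → D E'
E' → F d E'
E' → ε
F → D +
F → d
D → +

E is directly left-recursive. The standard transformation for
  A → A α₁ | ... | A α_m | β₁ | ... | β_n
is
  A  → β₁ A' | ... | β_n A'
  A' → α₁ A' | ... | α_m A' | ε

E → d E becomes E → d E E'
E → D becomes E → D E'
E → E F d becomes E' → F d E'
Add E' → ε

Productions for other non-terminals are unchanged:
  F → D +
  F → d
  D → +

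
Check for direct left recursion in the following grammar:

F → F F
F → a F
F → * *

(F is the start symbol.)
Yes, F is left-recursive

Direct left recursion occurs when N → N α for some non-terminal N (the right-hand side begins with the left-hand side itself).

F → F F: LEFT RECURSIVE (starts with F)
F → a F: starts with a
F → * *: starts with '*'

The grammar has direct left recursion on: F.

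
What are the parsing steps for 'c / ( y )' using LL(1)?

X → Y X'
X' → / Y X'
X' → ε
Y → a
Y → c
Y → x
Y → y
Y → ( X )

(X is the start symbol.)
LL(1) parsing maintains a stack (initially the start symbol over $) and the input. At each step: if the stack top is a terminal, match it against the current input token; if it is a non-terminal N, replace it with the RHS of M[N, lookahead] (the unique production whose predict set contains the lookahead).

Stack is shown with the top on the left.

Stack        Input        Action
--------------------------------
X $          c / ( y ) $  output X → Y X'
Y X' $       c / ( y ) $  output Y → c
c X' $       c / ( y ) $  match 'c'
X' $         / ( y ) $    output X' → / Y X'
/ Y X' $     / ( y ) $    match '/'
Y X' $       ( y ) $      output Y → ( X )
( X ) X' $   ( y ) $      match '('
X ) X' $     y ) $        output X → Y X'
Y X' ) X' $  y ) $        output Y → y
y X' ) X' $  y ) $        match 'y'
X' ) X' $    ) $          output X' → ε
) X' $       ) $          match ')'
X' $         $            output X' → ε
$            $            accept

The string is accepted.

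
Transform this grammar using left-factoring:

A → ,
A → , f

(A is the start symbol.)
A → , A'
A' → ε
A' → f

Left-factoring transforms A → αβ₁ | αβ₂ into A → αA' and A' → β₁ | β₂
(α is the longest common prefix among the alternatives). Repeat until
no nonterminal has two alternatives with a common prefix.

Round 1: A has alternatives sharing prefix ','. Introduce A': A → , A'
  Add: A' → ε
  Add: A' → f

No remaining common prefixes — done.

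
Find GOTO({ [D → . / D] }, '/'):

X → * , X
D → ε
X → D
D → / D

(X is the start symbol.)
{ [D → . / D], [D → .], [D → / . D] }

GOTO(I, '/') = CLOSURE({ [A → αX.β] : [A → α.Xβ] ∈ I, X = '/' })

Items with dot before '/', with the dot advanced:
  [D → . / D] → [D → / . D]
Closure of the advanced items:
  [D → / . D] has the dot before D: add [D → .], [D → . / D]

GOTO = { [D → . / D], [D → .], [D → / . D] }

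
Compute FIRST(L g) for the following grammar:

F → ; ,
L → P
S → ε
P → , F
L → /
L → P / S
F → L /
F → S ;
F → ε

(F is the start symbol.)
FIRST sets of the non-terminals involved (from the grammar, by fixed-point iteration):
  FIRST(L) = { ',', '/' }

To compute FIRST(L g), process the symbols left to right:
Symbol L is a non-terminal. Add FIRST(L) \ {ε} = { ',', '/' }
L is not nullable (ε ∉ FIRST(L)), so stop here.
FIRST(L g) = { ',', '/' }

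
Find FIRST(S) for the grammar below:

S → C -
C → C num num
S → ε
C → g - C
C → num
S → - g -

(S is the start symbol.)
To compute FIRST(S), examine every production with S on the left-hand side, reading each right-hand side left to right until a non-nullable symbol is reached.

FIRST sets of the other non-terminals involved (by the same procedure, iterated to a fixed point):
  FIRST(C) = { 'g', 'num' }

From S → C -:
  - C is a non-terminal: add FIRST(C) \ {ε} = { 'g', 'num' }
    C is not nullable, so stop
From S → ε:
  - ε-production, so ε ∈ FIRST(S)
From S → - g -:
  - '-' is a terminal: add '-' and stop

Collecting: FIRST(S) = { '-', 'g', 'num', ε }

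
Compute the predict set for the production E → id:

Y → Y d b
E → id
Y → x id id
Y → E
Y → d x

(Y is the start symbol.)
{ 'id' }

PREDICT(E → id) = (FIRST(RHS) \ {ε}) ∪ (FOLLOW(E) if ε ∈ FIRST(RHS), i.e. RHS ⇒* ε)
FIRST(id) = { 'id' }
ε ∉ FIRST(id), so FOLLOW(E) is not added.
PREDICT(E → id) = { 'id' }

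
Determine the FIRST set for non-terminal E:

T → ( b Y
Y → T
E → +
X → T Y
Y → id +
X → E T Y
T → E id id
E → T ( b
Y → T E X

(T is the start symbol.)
To compute FIRST(E), examine every production with E on the left-hand side, reading each right-hand side left to right until a non-nullable symbol is reached.

FIRST sets of the other non-terminals involved (by the same procedure, iterated to a fixed point):
  FIRST(T) = { '(', '+' }

From E → +:
  - '+' is a terminal: add '+' and stop
From E → T ( b:
  - T is a non-terminal: add FIRST(T) \ {ε} = { '(', '+' }
    T is not nullable, so stop

Collecting: FIRST(E) = { '(', '+' }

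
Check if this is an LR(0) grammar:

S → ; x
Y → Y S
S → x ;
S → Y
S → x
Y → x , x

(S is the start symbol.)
No. Shift-reduce conflict between [S → Y .] and [S → . ; x]

Augment with S' → S and build the canonical LR(0) collection (I0 = CLOSURE({[S' → . S]}), then GOTO on every symbol after a dot until no new states appear). It has 10 states:
  I0: { [S → . ; x], [S → . Y], [S → . x ;], [S → . x], [S' → . S], [Y → . Y S], [Y → . x , x] }  — shift
  I1: { [S → ; . x] }  — shift
  I2: { [S' → S .] }  — accept
  I3: { [S → . ; x], [S → . Y], [S → . x ;], [S → . x], [S → Y .], [Y → . Y S], [Y → . x , x], [Y → Y . S] }  — shift, reduce
  I4: { [S → x . ;], [S → x .], [Y → x . , x] }  — shift, reduce
  I5: { [Y → x , . x] }  — shift
  I6: { [S → x ; .] }  — reduce
  I7: { [Y → x , x .] }  — reduce
  I8: { [Y → Y S .] }  — reduce
  I9: { [S → ; x .] }  — reduce

Conflict in state I3:
  Shift-reduce conflict between [S → Y .] and [S → . ; x]
So the grammar is NOT LR(0).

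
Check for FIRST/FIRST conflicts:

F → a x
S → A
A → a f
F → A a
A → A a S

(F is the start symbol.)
Yes. F → a x / F → A a on { 'a' }; A → a f / A → A a S on { 'a' }

FIRST sets of the non-terminals at (or reachable through a nullable prefix from) the front of some alternative:
  FIRST(A) = { 'a' }

Productions for F:
  F → a x: FIRST = { 'a' }
  F → A a: FIRST = { 'a' }
Productions for A:
  A → a f: FIRST = { 'a' }
  A → A a S: FIRST = { 'a' }
S has only one production, so no FIRST/FIRST conflict is possible there.

Conflict for F: F → a x and F → A a
  Overlap: { 'a' }
Conflict for A: A → a f and A → A a S
  Overlap: { 'a' }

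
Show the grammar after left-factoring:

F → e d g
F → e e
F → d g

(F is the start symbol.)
F → e F'
F' → d g
F' → e
F → d g

Left-factoring transforms A → αβ₁ | αβ₂ into A → αA' and A' → β₁ | β₂
(α is the longest common prefix among the alternatives). Repeat until
no nonterminal has two alternatives with a common prefix.

Round 1: F has alternatives sharing prefix 'e'. Introduce F': F → e F'
  Add: F' → d g
  Add: F' → e

No remaining common prefixes — done.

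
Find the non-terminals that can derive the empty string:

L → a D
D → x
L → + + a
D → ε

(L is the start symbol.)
{ 'D' }

A non-terminal is nullable if it can derive ε (the empty string): either it has an ε-production, or it has a production whose right-hand side consists entirely of nullable non-terminals.

ε-productions: D → ε
So D is immediately nullable.
No further non-terminal can be added: every production for the remaining non-terminals contains a terminal or a non-nullable non-terminal.
Nullable = { 'D' }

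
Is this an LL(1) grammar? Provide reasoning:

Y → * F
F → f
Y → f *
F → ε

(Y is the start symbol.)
Yes, the grammar is LL(1).

A grammar is LL(1) if for each non-terminal N with multiple productions, the predict sets of those productions are pairwise disjoint, where PREDICT(N → α) = (FIRST(α) \ {ε}) ∪ (FOLLOW(N) if α ⇒* ε).

Relevant sets:
  FOLLOW(F) = { $ }

For Y:
  PREDICT(Y → '*' F) = { '*' }
  PREDICT(Y → f '*') = { 'f' }
For F:
  PREDICT(F → f) = { 'f' }
  PREDICT(F → ε) = { $ }

All predict sets are disjoint. The grammar IS LL(1).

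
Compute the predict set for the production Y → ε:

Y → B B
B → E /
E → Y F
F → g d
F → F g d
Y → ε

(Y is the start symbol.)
{ $, 'g' }

PREDICT(Y → ε) = (FIRST(RHS) \ {ε}) ∪ (FOLLOW(Y) if ε ∈ FIRST(RHS), i.e. RHS ⇒* ε)
The right-hand side is ε (FIRST(ε) = { ε }), so the predict set is FOLLOW(Y) = { $, 'g' }
PREDICT(Y → ε) = { $, 'g' }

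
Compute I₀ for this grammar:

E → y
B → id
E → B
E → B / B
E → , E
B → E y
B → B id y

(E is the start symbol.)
First, augment the grammar with E' → E
I₀ = CLOSURE({ [E' → . E] }):
  [E' → . E] has the dot before E: add [E → . y], [E → . B], [E → . B / B], [E → . , E]
  [E → . B] has the dot before B: add [B → . id], [B → . E y], [B → . B id y]
No further items can be added.

I₀ = { [B → . B id y], [B → . E y], [B → . id], [E → . , E], [E → . B / B], [E → . B], [E → . y], [E' → . E] }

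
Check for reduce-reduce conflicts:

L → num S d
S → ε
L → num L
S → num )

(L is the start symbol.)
Augment with L' → L and build the canonical LR(0) collection (I0 = CLOSURE({[L' → . L]}), then GOTO on every symbol after a dot until no new states appear). It has 8 states:
  I0: { [L → . num L], [L → . num S d], [L' → . L] }  — shift
  I1: { [L' → L .] }  — accept
  I2: { [L → . num L], [L → . num S d], [L → num . L], [L → num . S d], [S → . num )], [S → .] }  — shift, reduce
  I3: { [L → num L .] }  — reduce
  I4: { [L → num S . d] }  — shift
  I5: { [L → . num L], [L → . num S d], [L → num . L], [L → num . S d], [S → . num )], [S → .], [S → num . )] }  — shift, reduce
  I6: { [S → num ) .] }  — reduce
  I7: { [L → num S d .] }  — reduce

No state contains more than one complete item.

Answer: No reduce-reduce conflicts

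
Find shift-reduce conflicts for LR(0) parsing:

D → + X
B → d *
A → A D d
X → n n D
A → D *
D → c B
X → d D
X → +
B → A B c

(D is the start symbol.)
Augment with D' → D and build the canonical LR(0) collection (I0 = CLOSURE({[D' → . D]}), then GOTO on every symbol after a dot until no new states appear). It has 21 states:
  I0: { [D → . + X], [D → . c B], [D' → . D] }  — shift
  I1: { [D → + . X], [X → . +], [X → . d D], [X → . n n D] }  — shift
  I2: { [D' → D .] }  — accept
  I3: { [A → . A D d], [A → . D *], [B → . A B c], [B → . d *], [D → . + X], [D → . c B], [D → c . B] }  — shift
  I4: { [A → . A D d], [A → . D *], [A → A . D d], [B → . A B c], [B → . d *], [B → A . B c], [D → . + X], [D → . c B] }  — shift
  I5: { [D → c B .] }  — reduce
  I6: { [A → D . *] }  — shift
  I7: { [B → d . *] }  — shift
  I8: { [B → d * .] }  — reduce
  I9: { [A → D * .] }  — reduce
  I10: { [B → A B . c] }  — shift
  I11: { [A → A D . d], [A → D . *] }  — shift
  I12: { [A → A D d .] }  — reduce
  I13: { [B → A B c .] }  — reduce
  I14: { [X → + .] }  — reduce
  I15: { [D → + X .] }  — reduce
  I16: { [D → . + X], [D → . c B], [X → d . D] }  — shift
  I17: { [X → n . n D] }  — shift
  I18: { [D → . + X], [D → . c B], [X → n n . D] }  — shift
  I19: { [X → n n D .] }  — reduce
  I20: { [X → d D .] }  — reduce

No state contains both a complete item and a shift item.

Answer: No shift-reduce conflicts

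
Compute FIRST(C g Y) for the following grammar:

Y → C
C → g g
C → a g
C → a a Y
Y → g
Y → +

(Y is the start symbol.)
FIRST sets of the non-terminals involved (from the grammar, by fixed-point iteration):
  FIRST(C) = { 'a', 'g' }

To compute FIRST(C g Y), process the symbols left to right:
Symbol C is a non-terminal. Add FIRST(C) \ {ε} = { 'a', 'g' }
C is not nullable (ε ∉ FIRST(C)), so stop here.
FIRST(C g Y) = { 'a', 'g' }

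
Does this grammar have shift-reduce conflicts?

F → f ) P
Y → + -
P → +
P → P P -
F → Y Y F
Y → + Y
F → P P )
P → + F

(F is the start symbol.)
Augment with F' → F and build the canonical LR(0) collection (I0 = CLOSURE({[F' → . F]}), then GOTO on every symbol after a dot until no new states appear). It has 20 states:
  I0: { [F → . P P )], [F → . Y Y F], [F → . f ) P], [F' → . F], [P → . + F], [P → . +], [P → . P P -], [Y → . + -], [Y → . + Y] }  — shift
  I1: { [F → . P P )], [F → . Y Y F], [F → . f ) P], [P → + . F], [P → + .], [P → . + F], [P → . +], [P → . P P -], [Y → + . -], [Y → + . Y], [Y → . + -], [Y → . + Y] }  — shift, reduce
  I2: { [F' → F .] }  — accept
  I3: { [F → P . P )], [P → . + F], [P → . +], [P → . P P -], [P → P . P -] }  — shift
  I4: { [F → Y . Y F], [Y → . + -], [Y → . + Y] }  — shift
  I5: { [F → f . ) P] }  — shift
  I6: { [F → f ) . P], [P → . + F], [P → . +], [P → . P P -] }  — shift
  I7: { [F → . P P )], [F → . Y Y F], [F → . f ) P], [P → + . F], [P → + .], [P → . + F], [P → . +], [P → . P P -], [Y → . + -], [Y → . + Y] }  — shift, reduce
  I8: { [F → f ) P .], [P → . + F], [P → . +], [P → . P P -], [P → P . P -] }  — shift, reduce
  I9: { [P → . + F], [P → . +], [P → . P P -], [P → P . P -], [P → P P . -] }  — shift
  I10: { [P → P P - .] }  — reduce
  I11: { [P → + F .] }  — reduce
  I12: { [Y → + . -], [Y → + . Y], [Y → . + -], [Y → . + Y] }  — shift
  I13: { [F → . P P )], [F → . Y Y F], [F → . f ) P], [F → Y Y . F], [P → . + F], [P → . +], [P → . P P -], [Y → . + -], [Y → . + Y] }  — shift
  I14: { [F → Y Y F .] }  — reduce
  I15: { [Y → + - .] }  — reduce
  I16: { [Y → + Y .] }  — reduce
  I17: { [F → P P . )], [P → . + F], [P → . +], [P → . P P -], [P → P . P -], [P → P P . -] }  — shift
  I18: { [F → P P ) .] }  — reduce
  I19: { [F → Y . Y F], [Y → + Y .], [Y → . + -], [Y → . + Y] }  — shift, reduce

I1 contains reduce item [P → + .] and shift items [F → . f ) P], [P → . +], [P → . + F], [Y → . + -], [Y → + . -], [Y → . + Y] — shift-reduce conflict.
I7 contains reduce item [P → + .] and shift items [F → . f ) P], [P → . +], [P → . + F], [Y → . + -], [Y → . + Y] — shift-reduce conflict.
I8 contains reduce item [F → f ) P .] and shift items [P → . +], [P → . + F] — shift-reduce conflict.
I19 contains reduce item [Y → + Y .] and shift items [Y → . + -], [Y → . + Y] — shift-reduce conflict.

Answer: Yes — I1: [P → + .] vs [F → . f ) P]; I7: [P → + .] vs [F → . f ) P]; I8: [F → f ) P .] vs [P → . +]; I19: [Y → + Y .] vs [Y → . + -]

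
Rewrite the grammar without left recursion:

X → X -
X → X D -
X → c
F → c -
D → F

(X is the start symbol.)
X is directly left-recursive. The standard transformation for
  A → A α₁ | ... | A α_m | β₁ | ... | β_n
is
  A  → β₁ A' | ... | β_n A'
  A' → α₁ A' | ... | α_m A' | ε

X → c becomes X → c X'
X → X - becomes X' → - X'
X → X D - becomes X' → D - X'
Add X' → ε

Productions for other non-terminals are unchanged:
  F → c -
  D → F

Resulting grammar:
X → c X'
X' → - X'
X' → D - X'
X' → ε
F → c -
D → F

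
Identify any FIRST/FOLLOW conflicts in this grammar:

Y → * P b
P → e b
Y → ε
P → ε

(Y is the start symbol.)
Nullable non-terminals: P, Y.

P: nullable alternative(s) P → ε; FOLLOW(P) = { 'b' }
  P → e b: FIRST \ {ε} = { 'e' } — disjoint from FOLLOW(P)
  P → ε: FIRST \ {ε} = { } — this is the only nullable alternative, skip

Y: nullable alternative(s) Y → ε; FOLLOW(Y) = { $ }
  Y → * P b: FIRST \ {ε} = { '*' } — disjoint from FOLLOW(Y)
  Y → ε: FIRST \ {ε} = { } — this is the only nullable alternative, skip

No FIRST/FOLLOW conflicts found.

Answer: No FIRST/FOLLOW conflicts.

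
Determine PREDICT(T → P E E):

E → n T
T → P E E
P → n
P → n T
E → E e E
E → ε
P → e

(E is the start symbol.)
{ 'e', 'n' }

PREDICT(T → P E E) = (FIRST(RHS) \ {ε}) ∪ (FOLLOW(T) if ε ∈ FIRST(RHS), i.e. RHS ⇒* ε)
FIRST(P) = { 'e', 'n' }
FIRST(P E E) = { 'e', 'n' }
ε ∉ FIRST(P E E), so FOLLOW(T) is not added.
PREDICT(T → P E E) = { 'e', 'n' }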